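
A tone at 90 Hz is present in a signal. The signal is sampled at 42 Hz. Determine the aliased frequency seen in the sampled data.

6 Hz

90 Hz mod fs = 6 Hz.
6 Hz ≤ fs/2 = 21 Hz, appears at 6 Hz.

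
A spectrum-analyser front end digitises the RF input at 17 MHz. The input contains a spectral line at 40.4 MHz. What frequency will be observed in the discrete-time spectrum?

40.4 MHz mod fs = 6.4 MHz.
6.4 MHz ≤ fs/2 = 8.5 MHz, appears at 6.4 MHz.

6.4 MHz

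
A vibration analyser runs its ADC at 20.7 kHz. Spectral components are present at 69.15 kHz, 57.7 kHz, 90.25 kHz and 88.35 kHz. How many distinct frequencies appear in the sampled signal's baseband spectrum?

fs/2 = 10.35 kHz.
69.15 kHz mod fs = 7.05 kHz.
7.05 kHz ≤ fs/2 = 10.35 kHz, appears at 7.05 kHz.
57.7 kHz mod fs = 16.3 kHz.
16.3 kHz > fs/2 = 10.35 kHz, folds to fs − 16.3 kHz = 4.4 kHz.
90.25 kHz mod fs = 7.45 kHz.
7.45 kHz ≤ fs/2 = 10.35 kHz, appears at 7.45 kHz.
88.35 kHz mod fs = 5.55 kHz.
5.55 kHz ≤ fs/2 = 10.35 kHz, appears at 5.55 kHz.
Distinct values: {4.4 kHz, 5.55 kHz, 7.05 kHz, 7.45 kHz} → 4.

4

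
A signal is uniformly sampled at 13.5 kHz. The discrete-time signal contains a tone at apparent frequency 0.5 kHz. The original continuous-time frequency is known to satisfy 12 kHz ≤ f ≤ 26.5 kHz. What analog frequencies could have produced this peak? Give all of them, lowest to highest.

13 kHz, 14 kHz, 26.5 kHz

Frequencies that alias to 0.5 kHz are k·fs ± 0.5 kHz for integer k ≥ 0.
k=0: 0.5 kHz.
k=1: 13 kHz, 14 kHz.
k=2: 26.5 kHz, 27.5 kHz.
k=3: 40 kHz, 41 kHz.
Within [12 kHz, 26.5 kHz]: 13 kHz, 14 kHz, 26.5 kHz.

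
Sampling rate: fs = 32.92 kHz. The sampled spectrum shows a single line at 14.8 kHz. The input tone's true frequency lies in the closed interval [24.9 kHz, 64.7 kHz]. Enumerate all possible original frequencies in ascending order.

Frequencies that alias to 14.8 kHz are k·fs ± 14.8 kHz for integer k ≥ 0.
k=0: 14.8 kHz.
k=1: 18.12 kHz, 47.72 kHz.
k=2: 51.04 kHz, 80.64 kHz.
k=3: 83.96 kHz, 113.56 kHz.
Within [24.9 kHz, 64.7 kHz]: 47.72 kHz, 51.04 kHz.

47.72 kHz, 51.04 kHz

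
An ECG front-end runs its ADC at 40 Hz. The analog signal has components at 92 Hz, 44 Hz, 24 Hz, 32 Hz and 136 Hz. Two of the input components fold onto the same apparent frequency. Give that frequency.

fs/2 = 20 Hz.
92 Hz mod fs = 12 Hz.
12 Hz ≤ fs/2 = 20 Hz, appears at 12 Hz.
44 Hz mod fs = 4 Hz.
4 Hz ≤ fs/2 = 20 Hz, appears at 4 Hz.
24 Hz > fs/2 = 20 Hz, folds to fs − 24 Hz = 16 Hz.
32 Hz > fs/2 = 20 Hz, folds to fs − 32 Hz = 8 Hz.
136 Hz mod fs = 16 Hz.
16 Hz ≤ fs/2 = 20 Hz, appears at 16 Hz.
24 Hz and 136 Hz both map to 16 Hz.

16 Hz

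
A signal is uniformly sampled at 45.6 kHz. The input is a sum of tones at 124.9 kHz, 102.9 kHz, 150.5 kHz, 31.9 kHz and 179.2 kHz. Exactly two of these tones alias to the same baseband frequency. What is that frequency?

fs/2 = 22.8 kHz.
124.9 kHz mod fs = 33.7 kHz.
33.7 kHz > fs/2 = 22.8 kHz, folds to fs − 33.7 kHz = 11.9 kHz.
102.9 kHz mod fs = 11.7 kHz.
11.7 kHz ≤ fs/2 = 22.8 kHz, appears at 11.7 kHz.
150.5 kHz mod fs = 13.7 kHz.
13.7 kHz ≤ fs/2 = 22.8 kHz, appears at 13.7 kHz.
31.9 kHz > fs/2 = 22.8 kHz, folds to fs − 31.9 kHz = 13.7 kHz.
179.2 kHz mod fs = 42.4 kHz.
42.4 kHz > fs/2 = 22.8 kHz, folds to fs − 42.4 kHz = 3.2 kHz.
31.9 kHz and 150.5 kHz both map to 13.7 kHz.

13.7 kHz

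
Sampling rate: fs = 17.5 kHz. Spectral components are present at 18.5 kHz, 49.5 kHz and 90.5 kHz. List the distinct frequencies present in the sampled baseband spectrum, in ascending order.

1 kHz, 3 kHz

fs/2 = 8.75 kHz.
18.5 kHz mod fs = 1 kHz.
1 kHz ≤ fs/2 = 8.75 kHz, appears at 1 kHz.
49.5 kHz mod fs = 14.5 kHz.
14.5 kHz > fs/2 = 8.75 kHz, folds to fs − 14.5 kHz = 3 kHz.
90.5 kHz mod fs = 3 kHz.
3 kHz ≤ fs/2 = 8.75 kHz, appears at 3 kHz.
Distinct values: {1 kHz, 3 kHz}.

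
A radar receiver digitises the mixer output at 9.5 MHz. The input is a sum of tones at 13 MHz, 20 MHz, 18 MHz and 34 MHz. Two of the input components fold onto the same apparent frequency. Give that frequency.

fs/2 = 4.75 MHz.
13 MHz mod fs = 3.5 MHz.
3.5 MHz ≤ fs/2 = 4.75 MHz, appears at 3.5 MHz.
20 MHz mod fs = 1 MHz.
1 MHz ≤ fs/2 = 4.75 MHz, appears at 1 MHz.
18 MHz mod fs = 8.5 MHz.
8.5 MHz > fs/2 = 4.75 MHz, folds to fs − 8.5 MHz = 1 MHz.
34 MHz mod fs = 5.5 MHz.
5.5 MHz > fs/2 = 4.75 MHz, folds to fs − 5.5 MHz = 4 MHz.
18 MHz and 20 MHz both map to 1 MHz.

1 MHz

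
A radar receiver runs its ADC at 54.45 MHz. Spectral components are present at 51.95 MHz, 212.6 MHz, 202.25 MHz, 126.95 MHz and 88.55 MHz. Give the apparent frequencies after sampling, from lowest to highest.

fs/2 = 27.225 MHz.
51.95 MHz > fs/2 = 27.225 MHz, folds to fs − 51.95 MHz = 2.5 MHz.
212.6 MHz mod fs = 49.25 MHz.
49.25 MHz > fs/2 = 27.225 MHz, folds to fs − 49.25 MHz = 5.2 MHz.
202.25 MHz mod fs = 38.9 MHz.
38.9 MHz > fs/2 = 27.225 MHz, folds to fs − 38.9 MHz = 15.55 MHz.
126.95 MHz mod fs = 18.05 MHz.
18.05 MHz ≤ fs/2 = 27.225 MHz, appears at 18.05 MHz.
88.55 MHz mod fs = 34.1 MHz.
34.1 MHz > fs/2 = 27.225 MHz, folds to fs − 34.1 MHz = 20.35 MHz.
Distinct values: {2.5 MHz, 5.2 MHz, 15.55 MHz, 18.05 MHz, 20.35 MHz}.

2.5 MHz, 5.2 MHz, 15.55 MHz, 18.05 MHz, 20.35 MHz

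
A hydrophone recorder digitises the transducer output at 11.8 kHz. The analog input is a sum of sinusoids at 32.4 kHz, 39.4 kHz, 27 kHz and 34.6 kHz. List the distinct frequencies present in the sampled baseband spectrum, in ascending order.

0.8 kHz, 3 kHz, 3.4 kHz, 4 kHz

fs/2 = 5.9 kHz.
32.4 kHz mod fs = 8.8 kHz.
8.8 kHz > fs/2 = 5.9 kHz, folds to fs − 8.8 kHz = 3 kHz.
39.4 kHz mod fs = 4 kHz.
4 kHz ≤ fs/2 = 5.9 kHz, appears at 4 kHz.
27 kHz mod fs = 3.4 kHz.
3.4 kHz ≤ fs/2 = 5.9 kHz, appears at 3.4 kHz.
34.6 kHz mod fs = 11 kHz.
11 kHz > fs/2 = 5.9 kHz, folds to fs − 11 kHz = 0.8 kHz.
Distinct values: {0.8 kHz, 3 kHz, 3.4 kHz, 4 kHz}.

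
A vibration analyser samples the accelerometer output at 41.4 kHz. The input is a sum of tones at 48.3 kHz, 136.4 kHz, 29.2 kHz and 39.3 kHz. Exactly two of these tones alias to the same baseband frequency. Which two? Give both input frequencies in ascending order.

fs/2 = 20.7 kHz.
48.3 kHz mod fs = 6.9 kHz.
6.9 kHz ≤ fs/2 = 20.7 kHz, appears at 6.9 kHz.
136.4 kHz mod fs = 12.2 kHz.
12.2 kHz ≤ fs/2 = 20.7 kHz, appears at 12.2 kHz.
29.2 kHz > fs/2 = 20.7 kHz, folds to fs − 29.2 kHz = 12.2 kHz.
39.3 kHz > fs/2 = 20.7 kHz, folds to fs − 39.3 kHz = 2.1 kHz.
29.2 kHz and 136.4 kHz both map to 12.2 kHz.

29.2 kHz, 136.4 kHz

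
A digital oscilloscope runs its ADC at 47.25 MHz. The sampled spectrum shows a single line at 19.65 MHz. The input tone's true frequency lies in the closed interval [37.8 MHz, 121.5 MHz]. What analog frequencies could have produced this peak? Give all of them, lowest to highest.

66.9 MHz, 74.85 MHz, 114.15 MHz

Frequencies that alias to 19.65 MHz are k·fs ± 19.65 MHz for integer k ≥ 0.
k=0: 19.65 MHz.
k=1: 27.6 MHz, 66.9 MHz.
k=2: 74.85 MHz, 114.15 MHz.
k=3: 122.1 MHz, 161.4 MHz.
Within [37.8 MHz, 121.5 MHz]: 66.9 MHz, 74.85 MHz, 114.15 MHz.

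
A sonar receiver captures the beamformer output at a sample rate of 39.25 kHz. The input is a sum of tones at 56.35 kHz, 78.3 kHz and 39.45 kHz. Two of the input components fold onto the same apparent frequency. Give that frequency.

fs/2 = 19.625 kHz.
56.35 kHz mod fs = 17.1 kHz.
17.1 kHz ≤ fs/2 = 19.625 kHz, appears at 17.1 kHz.
78.3 kHz mod fs = 39.05 kHz.
39.05 kHz > fs/2 = 19.625 kHz, folds to fs − 39.05 kHz = 0.2 kHz.
39.45 kHz mod fs = 0.2 kHz.
0.2 kHz ≤ fs/2 = 19.625 kHz, appears at 0.2 kHz.
39.45 kHz and 78.3 kHz both map to 0.2 kHz.

0.2 kHz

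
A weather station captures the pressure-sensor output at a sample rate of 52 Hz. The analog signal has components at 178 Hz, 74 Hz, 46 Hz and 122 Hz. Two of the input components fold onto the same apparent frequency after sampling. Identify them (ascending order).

74 Hz, 178 Hz

fs/2 = 26 Hz.
178 Hz mod fs = 22 Hz.
22 Hz ≤ fs/2 = 26 Hz, appears at 22 Hz.
74 Hz mod fs = 22 Hz.
22 Hz ≤ fs/2 = 26 Hz, appears at 22 Hz.
46 Hz > fs/2 = 26 Hz, folds to fs − 46 Hz = 6 Hz.
122 Hz mod fs = 18 Hz.
18 Hz ≤ fs/2 = 26 Hz, appears at 18 Hz.
74 Hz and 178 Hz both map to 22 Hz.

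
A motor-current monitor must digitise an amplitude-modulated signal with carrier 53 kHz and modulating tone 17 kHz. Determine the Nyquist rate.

AM sidebands sit at fc ± fm = 36 kHz and 70 kHz.
Highest-frequency component: 70 kHz.
Nyquist rate = 2 × 70 kHz = 140 kHz.

140 kHz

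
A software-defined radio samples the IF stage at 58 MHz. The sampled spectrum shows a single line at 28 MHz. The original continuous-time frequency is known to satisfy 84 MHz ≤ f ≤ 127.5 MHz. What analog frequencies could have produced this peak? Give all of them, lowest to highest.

Frequencies that alias to 28 MHz are k·fs ± 28 MHz for integer k ≥ 0.
k=0: 28 MHz.
k=1: 30 MHz, 86 MHz.
k=2: 88 MHz, 144 MHz.
k=3: 146 MHz, 202 MHz.
Within [84 MHz, 127.5 MHz]: 86 MHz, 88 MHz.

86 MHz, 88 MHz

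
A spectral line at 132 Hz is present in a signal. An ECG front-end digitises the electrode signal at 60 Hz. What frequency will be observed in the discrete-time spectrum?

132 Hz mod fs = 12 Hz.
12 Hz ≤ fs/2 = 30 Hz, appears at 12 Hz.

12 Hz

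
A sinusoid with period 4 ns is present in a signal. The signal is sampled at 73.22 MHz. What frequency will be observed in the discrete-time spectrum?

T = 4 ns → f = 1/T = 250 MHz.
250 MHz mod fs = 30.34 MHz.
30.34 MHz ≤ fs/2 = 36.61 MHz, appears at 30.34 MHz.

30.34 MHz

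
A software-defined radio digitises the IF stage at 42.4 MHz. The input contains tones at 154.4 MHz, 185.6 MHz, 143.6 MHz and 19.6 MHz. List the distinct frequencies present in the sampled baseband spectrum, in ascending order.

15.2 MHz, 16 MHz, 16.4 MHz, 19.6 MHz

fs/2 = 21.2 MHz.
154.4 MHz mod fs = 27.2 MHz.
27.2 MHz > fs/2 = 21.2 MHz, folds to fs − 27.2 MHz = 15.2 MHz.
185.6 MHz mod fs = 16 MHz.
16 MHz ≤ fs/2 = 21.2 MHz, appears at 16 MHz.
143.6 MHz mod fs = 16.4 MHz.
16.4 MHz ≤ fs/2 = 21.2 MHz, appears at 16.4 MHz.
19.6 MHz ≤ fs/2 = 21.2 MHz, passes unchanged.
Distinct values: {15.2 MHz, 16 MHz, 16.4 MHz, 19.6 MHz}.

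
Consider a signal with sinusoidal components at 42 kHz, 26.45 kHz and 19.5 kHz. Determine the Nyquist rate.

Highest-frequency component: 42 kHz.
Nyquist rate = 2 × 42 kHz = 84 kHz.

84 kHz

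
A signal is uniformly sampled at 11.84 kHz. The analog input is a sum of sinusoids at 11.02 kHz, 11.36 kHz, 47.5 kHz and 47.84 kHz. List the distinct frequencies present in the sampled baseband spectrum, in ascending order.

fs/2 = 5.92 kHz.
11.02 kHz > fs/2 = 5.92 kHz, folds to fs − 11.02 kHz = 0.82 kHz.
11.36 kHz > fs/2 = 5.92 kHz, folds to fs − 11.36 kHz = 0.48 kHz.
47.5 kHz mod fs = 0.14 kHz.
0.14 kHz ≤ fs/2 = 5.92 kHz, appears at 0.14 kHz.
47.84 kHz mod fs = 0.48 kHz.
0.48 kHz ≤ fs/2 = 5.92 kHz, appears at 0.48 kHz.
Distinct values: {0.14 kHz, 0.48 kHz, 0.82 kHz}.

0.14 kHz, 0.48 kHz, 0.82 kHz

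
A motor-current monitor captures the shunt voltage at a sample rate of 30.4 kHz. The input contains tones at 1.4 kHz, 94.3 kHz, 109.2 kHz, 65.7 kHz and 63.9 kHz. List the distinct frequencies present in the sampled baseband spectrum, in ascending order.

1.4 kHz, 3.1 kHz, 4.9 kHz, 12.4 kHz

fs/2 = 15.2 kHz.
1.4 kHz ≤ fs/2 = 15.2 kHz, passes unchanged.
94.3 kHz mod fs = 3.1 kHz.
3.1 kHz ≤ fs/2 = 15.2 kHz, appears at 3.1 kHz.
109.2 kHz mod fs = 18 kHz.
18 kHz > fs/2 = 15.2 kHz, folds to fs − 18 kHz = 12.4 kHz.
65.7 kHz mod fs = 4.9 kHz.
4.9 kHz ≤ fs/2 = 15.2 kHz, appears at 4.9 kHz.
63.9 kHz mod fs = 3.1 kHz.
3.1 kHz ≤ fs/2 = 15.2 kHz, appears at 3.1 kHz.
Distinct values: {1.4 kHz, 3.1 kHz, 4.9 kHz, 12.4 kHz}.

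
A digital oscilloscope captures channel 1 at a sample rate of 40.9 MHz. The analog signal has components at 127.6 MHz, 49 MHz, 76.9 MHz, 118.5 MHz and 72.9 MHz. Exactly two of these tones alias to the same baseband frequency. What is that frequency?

4.9 MHz

fs/2 = 20.45 MHz.
127.6 MHz mod fs = 4.9 MHz.
4.9 MHz ≤ fs/2 = 20.45 MHz, appears at 4.9 MHz.
49 MHz mod fs = 8.1 MHz.
8.1 MHz ≤ fs/2 = 20.45 MHz, appears at 8.1 MHz.
76.9 MHz mod fs = 36 MHz.
36 MHz > fs/2 = 20.45 MHz, folds to fs − 36 MHz = 4.9 MHz.
118.5 MHz mod fs = 36.7 MHz.
36.7 MHz > fs/2 = 20.45 MHz, folds to fs − 36.7 MHz = 4.2 MHz.
72.9 MHz mod fs = 32 MHz.
32 MHz > fs/2 = 20.45 MHz, folds to fs − 32 MHz = 8.9 MHz.
76.9 MHz and 127.6 MHz both map to 4.9 MHz.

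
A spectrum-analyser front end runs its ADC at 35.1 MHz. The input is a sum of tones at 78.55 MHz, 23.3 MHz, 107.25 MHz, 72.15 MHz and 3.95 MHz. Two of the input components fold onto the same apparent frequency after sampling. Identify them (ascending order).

fs/2 = 17.55 MHz.
78.55 MHz mod fs = 8.35 MHz.
8.35 MHz ≤ fs/2 = 17.55 MHz, appears at 8.35 MHz.
23.3 MHz > fs/2 = 17.55 MHz, folds to fs − 23.3 MHz = 11.8 MHz.
107.25 MHz mod fs = 1.95 MHz.
1.95 MHz ≤ fs/2 = 17.55 MHz, appears at 1.95 MHz.
72.15 MHz mod fs = 1.95 MHz.
1.95 MHz ≤ fs/2 = 17.55 MHz, appears at 1.95 MHz.
3.95 MHz ≤ fs/2 = 17.55 MHz, passes unchanged.
72.15 MHz and 107.25 MHz both map to 1.95 MHz.

72.15 MHz, 107.25 MHz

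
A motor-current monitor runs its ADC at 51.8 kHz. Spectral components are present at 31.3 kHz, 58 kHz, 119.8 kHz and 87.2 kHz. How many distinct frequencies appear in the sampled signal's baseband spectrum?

4

fs/2 = 25.9 kHz.
31.3 kHz > fs/2 = 25.9 kHz, folds to fs − 31.3 kHz = 20.5 kHz.
58 kHz mod fs = 6.2 kHz.
6.2 kHz ≤ fs/2 = 25.9 kHz, appears at 6.2 kHz.
119.8 kHz mod fs = 16.2 kHz.
16.2 kHz ≤ fs/2 = 25.9 kHz, appears at 16.2 kHz.
87.2 kHz mod fs = 35.4 kHz.
35.4 kHz > fs/2 = 25.9 kHz, folds to fs − 35.4 kHz = 16.4 kHz.
Distinct values: {6.2 kHz, 16.2 kHz, 16.4 kHz, 20.5 kHz} → 4.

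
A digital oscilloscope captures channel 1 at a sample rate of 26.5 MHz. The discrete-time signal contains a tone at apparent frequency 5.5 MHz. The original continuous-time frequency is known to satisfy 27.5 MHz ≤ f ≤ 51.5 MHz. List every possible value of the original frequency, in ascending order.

Frequencies that alias to 5.5 MHz are k·fs ± 5.5 MHz for integer k ≥ 0.
k=0: 5.5 MHz.
k=1: 21 MHz, 32 MHz.
k=2: 47.5 MHz, 58.5 MHz.
k=3: 74 MHz, 85 MHz.
Within [27.5 MHz, 51.5 MHz]: 32 MHz, 47.5 MHz.

32 MHz, 47.5 MHz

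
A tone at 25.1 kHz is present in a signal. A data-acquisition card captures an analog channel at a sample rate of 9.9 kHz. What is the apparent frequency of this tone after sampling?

25.1 kHz mod fs = 5.3 kHz.
5.3 kHz > fs/2 = 4.95 kHz, folds to fs − 5.3 kHz = 4.6 kHz.

4.6 kHz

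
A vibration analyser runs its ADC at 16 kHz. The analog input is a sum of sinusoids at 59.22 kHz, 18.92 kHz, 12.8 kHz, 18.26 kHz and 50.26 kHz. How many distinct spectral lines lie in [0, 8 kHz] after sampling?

fs/2 = 8 kHz.
59.22 kHz mod fs = 11.22 kHz.
11.22 kHz > fs/2 = 8 kHz, folds to fs − 11.22 kHz = 4.78 kHz.
18.92 kHz mod fs = 2.92 kHz.
2.92 kHz ≤ fs/2 = 8 kHz, appears at 2.92 kHz.
12.8 kHz > fs/2 = 8 kHz, folds to fs − 12.8 kHz = 3.2 kHz.
18.26 kHz mod fs = 2.26 kHz.
2.26 kHz ≤ fs/2 = 8 kHz, appears at 2.26 kHz.
50.26 kHz mod fs = 2.26 kHz.
2.26 kHz ≤ fs/2 = 8 kHz, appears at 2.26 kHz.
Distinct values: {2.26 kHz, 2.92 kHz, 3.2 kHz, 4.78 kHz} → 4.

4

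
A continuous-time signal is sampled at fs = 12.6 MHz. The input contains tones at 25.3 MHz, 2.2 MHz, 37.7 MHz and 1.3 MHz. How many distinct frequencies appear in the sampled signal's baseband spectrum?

fs/2 = 6.3 MHz.
25.3 MHz mod fs = 0.1 MHz.
0.1 MHz ≤ fs/2 = 6.3 MHz, appears at 0.1 MHz.
2.2 MHz ≤ fs/2 = 6.3 MHz, passes unchanged.
37.7 MHz mod fs = 12.5 MHz.
12.5 MHz > fs/2 = 6.3 MHz, folds to fs − 12.5 MHz = 0.1 MHz.
1.3 MHz ≤ fs/2 = 6.3 MHz, passes unchanged.
Distinct values: {0.1 MHz, 1.3 MHz, 2.2 MHz} → 3.

3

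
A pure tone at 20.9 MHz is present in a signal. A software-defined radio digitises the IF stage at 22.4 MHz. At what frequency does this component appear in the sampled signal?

1.5 MHz

20.9 MHz > fs/2 = 11.2 MHz, folds to fs − 20.9 MHz = 1.5 MHz.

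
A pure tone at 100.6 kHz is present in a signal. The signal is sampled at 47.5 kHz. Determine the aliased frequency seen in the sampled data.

5.6 kHz

100.6 kHz mod fs = 5.6 kHz.
5.6 kHz ≤ fs/2 = 23.75 kHz, appears at 5.6 kHz.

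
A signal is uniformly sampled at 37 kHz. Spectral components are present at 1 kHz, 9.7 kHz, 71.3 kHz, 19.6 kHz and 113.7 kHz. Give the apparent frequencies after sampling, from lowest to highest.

1 kHz, 2.7 kHz, 9.7 kHz, 17.4 kHz

fs/2 = 18.5 kHz.
1 kHz ≤ fs/2 = 18.5 kHz, passes unchanged.
9.7 kHz ≤ fs/2 = 18.5 kHz, passes unchanged.
71.3 kHz mod fs = 34.3 kHz.
34.3 kHz > fs/2 = 18.5 kHz, folds to fs − 34.3 kHz = 2.7 kHz.
19.6 kHz > fs/2 = 18.5 kHz, folds to fs − 19.6 kHz = 17.4 kHz.
113.7 kHz mod fs = 2.7 kHz.
2.7 kHz ≤ fs/2 = 18.5 kHz, appears at 2.7 kHz.
Distinct values: {1 kHz, 2.7 kHz, 9.7 kHz, 17.4 kHz}.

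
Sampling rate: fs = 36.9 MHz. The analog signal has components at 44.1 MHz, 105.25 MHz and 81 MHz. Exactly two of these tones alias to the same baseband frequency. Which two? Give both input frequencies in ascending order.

fs/2 = 18.45 MHz.
44.1 MHz mod fs = 7.2 MHz.
7.2 MHz ≤ fs/2 = 18.45 MHz, appears at 7.2 MHz.
105.25 MHz mod fs = 31.45 MHz.
31.45 MHz > fs/2 = 18.45 MHz, folds to fs − 31.45 MHz = 5.45 MHz.
81 MHz mod fs = 7.2 MHz.
7.2 MHz ≤ fs/2 = 18.45 MHz, appears at 7.2 MHz.
44.1 MHz and 81 MHz both map to 7.2 MHz.

44.1 MHz, 81 MHz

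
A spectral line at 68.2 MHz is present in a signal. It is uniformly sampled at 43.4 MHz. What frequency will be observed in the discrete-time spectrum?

18.6 MHz

68.2 MHz mod fs = 24.8 MHz.
24.8 MHz > fs/2 = 21.7 MHz, folds to fs − 24.8 MHz = 18.6 MHz.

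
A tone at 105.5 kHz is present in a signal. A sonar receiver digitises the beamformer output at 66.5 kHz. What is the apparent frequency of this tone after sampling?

105.5 kHz mod fs = 39 kHz.
39 kHz > fs/2 = 33.25 kHz, folds to fs − 39 kHz = 27.5 kHz.

27.5 kHz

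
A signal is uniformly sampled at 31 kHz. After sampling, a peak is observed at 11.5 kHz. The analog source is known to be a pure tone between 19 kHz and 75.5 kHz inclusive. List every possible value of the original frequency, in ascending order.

19.5 kHz, 42.5 kHz, 50.5 kHz, 73.5 kHz

Frequencies that alias to 11.5 kHz are k·fs ± 11.5 kHz for integer k ≥ 0.
k=0: 11.5 kHz.
k=1: 19.5 kHz, 42.5 kHz.
k=2: 50.5 kHz, 73.5 kHz.
k=3: 81.5 kHz, 104.5 kHz.
Within [19 kHz, 75.5 kHz]: 19.5 kHz, 42.5 kHz, 50.5 kHz, 73.5 kHz.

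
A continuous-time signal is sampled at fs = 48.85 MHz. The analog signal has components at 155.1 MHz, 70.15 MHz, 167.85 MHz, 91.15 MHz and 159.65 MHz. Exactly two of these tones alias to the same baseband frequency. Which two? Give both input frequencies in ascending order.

fs/2 = 24.425 MHz.
155.1 MHz mod fs = 8.55 MHz.
8.55 MHz ≤ fs/2 = 24.425 MHz, appears at 8.55 MHz.
70.15 MHz mod fs = 21.3 MHz.
21.3 MHz ≤ fs/2 = 24.425 MHz, appears at 21.3 MHz.
167.85 MHz mod fs = 21.3 MHz.
21.3 MHz ≤ fs/2 = 24.425 MHz, appears at 21.3 MHz.
91.15 MHz mod fs = 42.3 MHz.
42.3 MHz > fs/2 = 24.425 MHz, folds to fs − 42.3 MHz = 6.55 MHz.
159.65 MHz mod fs = 13.1 MHz.
13.1 MHz ≤ fs/2 = 24.425 MHz, appears at 13.1 MHz.
70.15 MHz and 167.85 MHz both map to 21.3 MHz.

70.15 MHz, 167.85 MHz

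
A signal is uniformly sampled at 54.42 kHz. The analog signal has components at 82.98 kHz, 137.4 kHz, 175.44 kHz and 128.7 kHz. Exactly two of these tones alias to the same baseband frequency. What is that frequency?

25.86 kHz

fs/2 = 27.21 kHz.
82.98 kHz mod fs = 28.56 kHz.
28.56 kHz > fs/2 = 27.21 kHz, folds to fs − 28.56 kHz = 25.86 kHz.
137.4 kHz mod fs = 28.56 kHz.
28.56 kHz > fs/2 = 27.21 kHz, folds to fs − 28.56 kHz = 25.86 kHz.
175.44 kHz mod fs = 12.18 kHz.
12.18 kHz ≤ fs/2 = 27.21 kHz, appears at 12.18 kHz.
128.7 kHz mod fs = 19.86 kHz.
19.86 kHz ≤ fs/2 = 27.21 kHz, appears at 19.86 kHz.
82.98 kHz and 137.4 kHz both map to 25.86 kHz.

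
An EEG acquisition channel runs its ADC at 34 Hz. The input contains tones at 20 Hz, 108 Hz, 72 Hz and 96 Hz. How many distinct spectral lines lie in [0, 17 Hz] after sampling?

fs/2 = 17 Hz.
20 Hz > fs/2 = 17 Hz, folds to fs − 20 Hz = 14 Hz.
108 Hz mod fs = 6 Hz.
6 Hz ≤ fs/2 = 17 Hz, appears at 6 Hz.
72 Hz mod fs = 4 Hz.
4 Hz ≤ fs/2 = 17 Hz, appears at 4 Hz.
96 Hz mod fs = 28 Hz.
28 Hz > fs/2 = 17 Hz, folds to fs − 28 Hz = 6 Hz.
Distinct values: {4 Hz, 6 Hz, 14 Hz} → 3.

3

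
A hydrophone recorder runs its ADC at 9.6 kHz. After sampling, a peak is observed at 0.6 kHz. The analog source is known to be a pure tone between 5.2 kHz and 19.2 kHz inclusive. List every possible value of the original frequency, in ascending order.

9 kHz, 10.2 kHz, 18.6 kHz

Frequencies that alias to 0.6 kHz are k·fs ± 0.6 kHz for integer k ≥ 0.
k=0: 0.6 kHz.
k=1: 9 kHz, 10.2 kHz.
k=2: 18.6 kHz, 19.8 kHz.
k=3: 28.2 kHz, 29.4 kHz.
Within [5.2 kHz, 19.2 kHz]: 9 kHz, 10.2 kHz, 18.6 kHz.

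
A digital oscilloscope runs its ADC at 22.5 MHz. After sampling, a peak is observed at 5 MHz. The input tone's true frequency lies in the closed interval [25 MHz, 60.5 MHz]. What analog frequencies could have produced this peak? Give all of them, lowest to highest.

Frequencies that alias to 5 MHz are k·fs ± 5 MHz for integer k ≥ 0.
k=0: 5 MHz.
k=1: 17.5 MHz, 27.5 MHz.
k=2: 40 MHz, 50 MHz.
k=3: 62.5 MHz, 72.5 MHz.
Within [25 MHz, 60.5 MHz]: 27.5 MHz, 40 MHz, 50 MHz.

27.5 MHz, 40 MHz, 50 MHz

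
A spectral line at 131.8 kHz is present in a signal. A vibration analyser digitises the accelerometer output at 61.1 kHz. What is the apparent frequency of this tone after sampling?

131.8 kHz mod fs = 9.6 kHz.
9.6 kHz ≤ fs/2 = 30.55 kHz, appears at 9.6 kHz.

9.6 kHz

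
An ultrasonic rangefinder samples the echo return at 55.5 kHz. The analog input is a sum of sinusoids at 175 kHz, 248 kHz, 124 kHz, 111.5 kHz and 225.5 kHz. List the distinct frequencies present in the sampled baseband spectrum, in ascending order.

fs/2 = 27.75 kHz.
175 kHz mod fs = 8.5 kHz.
8.5 kHz ≤ fs/2 = 27.75 kHz, appears at 8.5 kHz.
248 kHz mod fs = 26 kHz.
26 kHz ≤ fs/2 = 27.75 kHz, appears at 26 kHz.
124 kHz mod fs = 13 kHz.
13 kHz ≤ fs/2 = 27.75 kHz, appears at 13 kHz.
111.5 kHz mod fs = 0.5 kHz.
0.5 kHz ≤ fs/2 = 27.75 kHz, appears at 0.5 kHz.
225.5 kHz mod fs = 3.5 kHz.
3.5 kHz ≤ fs/2 = 27.75 kHz, appears at 3.5 kHz.
Distinct values: {0.5 kHz, 3.5 kHz, 8.5 kHz, 13 kHz, 26 kHz}.

0.5 kHz, 3.5 kHz, 8.5 kHz, 13 kHz, 26 kHz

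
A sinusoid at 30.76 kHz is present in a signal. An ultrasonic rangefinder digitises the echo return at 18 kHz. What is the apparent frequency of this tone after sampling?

5.24 kHz

30.76 kHz mod fs = 12.76 kHz.
12.76 kHz > fs/2 = 9 kHz, folds to fs − 12.76 kHz = 5.24 kHz.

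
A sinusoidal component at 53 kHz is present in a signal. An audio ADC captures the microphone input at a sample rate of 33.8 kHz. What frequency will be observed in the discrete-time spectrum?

53 kHz mod fs = 19.2 kHz.
19.2 kHz > fs/2 = 16.9 kHz, folds to fs − 19.2 kHz = 14.6 kHz.

14.6 kHz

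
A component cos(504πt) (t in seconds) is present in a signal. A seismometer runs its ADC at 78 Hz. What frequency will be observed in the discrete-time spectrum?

ω = 504π rad/s → f = ω/(2π) = 252 Hz.
252 Hz mod fs = 18 Hz.
18 Hz ≤ fs/2 = 39 Hz, appears at 18 Hz.

18 Hz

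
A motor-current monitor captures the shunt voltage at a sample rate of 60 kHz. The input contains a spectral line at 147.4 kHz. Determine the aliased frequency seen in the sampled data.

147.4 kHz mod fs = 27.4 kHz.
27.4 kHz ≤ fs/2 = 30 kHz, appears at 27.4 kHz.

27.4 kHz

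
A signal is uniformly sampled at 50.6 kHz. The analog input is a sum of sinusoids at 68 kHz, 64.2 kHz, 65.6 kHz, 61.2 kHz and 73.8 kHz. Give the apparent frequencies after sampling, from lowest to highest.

fs/2 = 25.3 kHz.
68 kHz mod fs = 17.4 kHz.
17.4 kHz ≤ fs/2 = 25.3 kHz, appears at 17.4 kHz.
64.2 kHz mod fs = 13.6 kHz.
13.6 kHz ≤ fs/2 = 25.3 kHz, appears at 13.6 kHz.
65.6 kHz mod fs = 15 kHz.
15 kHz ≤ fs/2 = 25.3 kHz, appears at 15 kHz.
61.2 kHz mod fs = 10.6 kHz.
10.6 kHz ≤ fs/2 = 25.3 kHz, appears at 10.6 kHz.
73.8 kHz mod fs = 23.2 kHz.
23.2 kHz ≤ fs/2 = 25.3 kHz, appears at 23.2 kHz.
Distinct values: {10.6 kHz, 13.6 kHz, 15 kHz, 17.4 kHz, 23.2 kHz}.

10.6 kHz, 13.6 kHz, 15 kHz, 17.4 kHz, 23.2 kHz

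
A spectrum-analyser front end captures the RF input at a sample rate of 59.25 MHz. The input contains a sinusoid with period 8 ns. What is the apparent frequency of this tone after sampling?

6.5 MHz

T = 8 ns → f = 1/T = 125 MHz.
125 MHz mod fs = 6.5 MHz.
6.5 MHz ≤ fs/2 = 29.625 MHz, appears at 6.5 MHz.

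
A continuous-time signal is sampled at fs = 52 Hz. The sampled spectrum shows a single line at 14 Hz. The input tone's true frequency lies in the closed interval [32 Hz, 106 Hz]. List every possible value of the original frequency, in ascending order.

Frequencies that alias to 14 Hz are k·fs ± 14 Hz for integer k ≥ 0.
k=0: 14 Hz.
k=1: 38 Hz, 66 Hz.
k=2: 90 Hz, 118 Hz.
k=3: 142 Hz, 170 Hz.
Within [32 Hz, 106 Hz]: 38 Hz, 66 Hz, 90 Hz.

38 Hz, 66 Hz, 90 Hz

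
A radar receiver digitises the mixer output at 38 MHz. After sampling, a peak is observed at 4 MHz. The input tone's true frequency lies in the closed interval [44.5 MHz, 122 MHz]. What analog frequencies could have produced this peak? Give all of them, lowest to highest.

72 MHz, 80 MHz, 110 MHz, 118 MHz

Frequencies that alias to 4 MHz are k·fs ± 4 MHz for integer k ≥ 0.
k=0: 4 MHz.
k=1: 34 MHz, 42 MHz.
k=2: 72 MHz, 80 MHz.
k=3: 110 MHz, 118 MHz.
k=4: 148 MHz, 156 MHz.
Within [44.5 MHz, 122 MHz]: 72 MHz, 80 MHz, 110 MHz, 118 MHz.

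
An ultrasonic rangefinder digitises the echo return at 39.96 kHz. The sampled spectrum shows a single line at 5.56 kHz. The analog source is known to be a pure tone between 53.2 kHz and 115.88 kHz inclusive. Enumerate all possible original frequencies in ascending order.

74.36 kHz, 85.48 kHz, 114.32 kHz

Frequencies that alias to 5.56 kHz are k·fs ± 5.56 kHz for integer k ≥ 0.
k=0: 5.56 kHz.
k=1: 34.4 kHz, 45.52 kHz.
k=2: 74.36 kHz, 85.48 kHz.
k=3: 114.32 kHz, 125.44 kHz.
k=4: 154.28 kHz, 165.4 kHz.
Within [53.2 kHz, 115.88 kHz]: 74.36 kHz, 85.48 kHz, 114.32 kHz.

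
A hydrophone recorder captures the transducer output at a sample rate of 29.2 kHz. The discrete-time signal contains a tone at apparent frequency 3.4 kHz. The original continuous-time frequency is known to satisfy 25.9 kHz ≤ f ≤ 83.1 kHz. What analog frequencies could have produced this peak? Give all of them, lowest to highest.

32.6 kHz, 55 kHz, 61.8 kHz

Frequencies that alias to 3.4 kHz are k·fs ± 3.4 kHz for integer k ≥ 0.
k=0: 3.4 kHz.
k=1: 25.8 kHz, 32.6 kHz.
k=2: 55 kHz, 61.8 kHz.
k=3: 84.2 kHz, 91 kHz.
Within [25.9 kHz, 83.1 kHz]: 32.6 kHz, 55 kHz, 61.8 kHz.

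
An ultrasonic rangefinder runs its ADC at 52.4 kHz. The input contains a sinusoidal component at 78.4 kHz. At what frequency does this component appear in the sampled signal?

26 kHz

78.4 kHz mod fs = 26 kHz.
26 kHz ≤ fs/2 = 26.2 kHz, appears at 26 kHz.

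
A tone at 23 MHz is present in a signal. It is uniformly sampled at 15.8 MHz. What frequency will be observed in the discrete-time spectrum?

23 MHz mod fs = 7.2 MHz.
7.2 MHz ≤ fs/2 = 7.9 MHz, appears at 7.2 MHz.

7.2 MHz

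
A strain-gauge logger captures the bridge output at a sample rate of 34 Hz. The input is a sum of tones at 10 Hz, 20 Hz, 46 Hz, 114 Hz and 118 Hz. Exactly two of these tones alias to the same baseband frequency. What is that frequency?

12 Hz

fs/2 = 17 Hz.
10 Hz ≤ fs/2 = 17 Hz, passes unchanged.
20 Hz > fs/2 = 17 Hz, folds to fs − 20 Hz = 14 Hz.
46 Hz mod fs = 12 Hz.
12 Hz ≤ fs/2 = 17 Hz, appears at 12 Hz.
114 Hz mod fs = 12 Hz.
12 Hz ≤ fs/2 = 17 Hz, appears at 12 Hz.
118 Hz mod fs = 16 Hz.
16 Hz ≤ fs/2 = 17 Hz, appears at 16 Hz.
46 Hz and 114 Hz both map to 12 Hz.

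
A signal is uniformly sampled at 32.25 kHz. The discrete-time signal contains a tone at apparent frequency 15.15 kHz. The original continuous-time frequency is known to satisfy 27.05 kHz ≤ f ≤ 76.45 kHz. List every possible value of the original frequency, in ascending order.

47.4 kHz, 49.35 kHz

Frequencies that alias to 15.15 kHz are k·fs ± 15.15 kHz for integer k ≥ 0.
k=0: 15.15 kHz.
k=1: 17.1 kHz, 47.4 kHz.
k=2: 49.35 kHz, 79.65 kHz.
k=3: 81.6 kHz, 111.9 kHz.
Within [27.05 kHz, 76.45 kHz]: 47.4 kHz, 49.35 kHz.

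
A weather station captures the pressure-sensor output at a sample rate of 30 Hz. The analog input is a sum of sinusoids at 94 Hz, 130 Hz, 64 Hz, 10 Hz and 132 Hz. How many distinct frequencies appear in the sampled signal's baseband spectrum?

3

fs/2 = 15 Hz.
94 Hz mod fs = 4 Hz.
4 Hz ≤ fs/2 = 15 Hz, appears at 4 Hz.
130 Hz mod fs = 10 Hz.
10 Hz ≤ fs/2 = 15 Hz, appears at 10 Hz.
64 Hz mod fs = 4 Hz.
4 Hz ≤ fs/2 = 15 Hz, appears at 4 Hz.
10 Hz ≤ fs/2 = 15 Hz, passes unchanged.
132 Hz mod fs = 12 Hz.
12 Hz ≤ fs/2 = 15 Hz, appears at 12 Hz.
Distinct values: {4 Hz, 10 Hz, 12 Hz} → 3.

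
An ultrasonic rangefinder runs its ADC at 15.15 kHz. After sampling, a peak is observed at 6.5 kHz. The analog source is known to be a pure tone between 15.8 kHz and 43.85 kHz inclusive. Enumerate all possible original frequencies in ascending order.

21.65 kHz, 23.8 kHz, 36.8 kHz, 38.95 kHz

Frequencies that alias to 6.5 kHz are k·fs ± 6.5 kHz for integer k ≥ 0.
k=0: 6.5 kHz.
k=1: 8.65 kHz, 21.65 kHz.
k=2: 23.8 kHz, 36.8 kHz.
k=3: 38.95 kHz, 51.95 kHz.
k=4: 54.1 kHz, 67.1 kHz.
Within [15.8 kHz, 43.85 kHz]: 21.65 kHz, 23.8 kHz, 36.8 kHz, 38.95 kHz.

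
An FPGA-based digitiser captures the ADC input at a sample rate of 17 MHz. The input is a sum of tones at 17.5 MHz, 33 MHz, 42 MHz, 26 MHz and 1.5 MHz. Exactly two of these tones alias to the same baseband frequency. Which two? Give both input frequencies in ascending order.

26 MHz, 42 MHz

fs/2 = 8.5 MHz.
17.5 MHz mod fs = 0.5 MHz.
0.5 MHz ≤ fs/2 = 8.5 MHz, appears at 0.5 MHz.
33 MHz mod fs = 16 MHz.
16 MHz > fs/2 = 8.5 MHz, folds to fs − 16 MHz = 1 MHz.
42 MHz mod fs = 8 MHz.
8 MHz ≤ fs/2 = 8.5 MHz, appears at 8 MHz.
26 MHz mod fs = 9 MHz.
9 MHz > fs/2 = 8.5 MHz, folds to fs − 9 MHz = 8 MHz.
1.5 MHz ≤ fs/2 = 8.5 MHz, passes unchanged.
26 MHz and 42 MHz both map to 8 MHz.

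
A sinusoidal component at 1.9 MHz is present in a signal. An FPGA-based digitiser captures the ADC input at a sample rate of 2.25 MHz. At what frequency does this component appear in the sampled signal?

1.9 MHz > fs/2 = 1.125 MHz, folds to fs − 1.9 MHz = 0.35 MHz.

0.35 MHz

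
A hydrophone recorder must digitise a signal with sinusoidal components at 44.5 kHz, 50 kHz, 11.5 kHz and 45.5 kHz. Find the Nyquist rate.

100 kHz

Highest-frequency component: 50 kHz.
Nyquist rate = 2 × 50 kHz = 100 kHz.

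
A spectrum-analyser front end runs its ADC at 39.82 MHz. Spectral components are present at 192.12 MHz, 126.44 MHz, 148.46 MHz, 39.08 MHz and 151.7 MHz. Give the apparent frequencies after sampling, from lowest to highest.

0.74 MHz, 6.98 MHz, 7.58 MHz, 10.82 MHz

fs/2 = 19.91 MHz.
192.12 MHz mod fs = 32.84 MHz.
32.84 MHz > fs/2 = 19.91 MHz, folds to fs − 32.84 MHz = 6.98 MHz.
126.44 MHz mod fs = 6.98 MHz.
6.98 MHz ≤ fs/2 = 19.91 MHz, appears at 6.98 MHz.
148.46 MHz mod fs = 29 MHz.
29 MHz > fs/2 = 19.91 MHz, folds to fs − 29 MHz = 10.82 MHz.
39.08 MHz > fs/2 = 19.91 MHz, folds to fs − 39.08 MHz = 0.74 MHz.
151.7 MHz mod fs = 32.24 MHz.
32.24 MHz > fs/2 = 19.91 MHz, folds to fs − 32.24 MHz = 7.58 MHz.
Distinct values: {0.74 MHz, 6.98 MHz, 7.58 MHz, 10.82 MHz}.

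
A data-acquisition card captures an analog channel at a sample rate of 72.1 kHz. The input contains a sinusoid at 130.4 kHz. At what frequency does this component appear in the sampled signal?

130.4 kHz mod fs = 58.3 kHz.
58.3 kHz > fs/2 = 36.05 kHz, folds to fs − 58.3 kHz = 13.8 kHz.

13.8 kHz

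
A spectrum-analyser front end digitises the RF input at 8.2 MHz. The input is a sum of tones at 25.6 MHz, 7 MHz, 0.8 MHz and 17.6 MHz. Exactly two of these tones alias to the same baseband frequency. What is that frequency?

fs/2 = 4.1 MHz.
25.6 MHz mod fs = 1 MHz.
1 MHz ≤ fs/2 = 4.1 MHz, appears at 1 MHz.
7 MHz > fs/2 = 4.1 MHz, folds to fs − 7 MHz = 1.2 MHz.
0.8 MHz ≤ fs/2 = 4.1 MHz, passes unchanged.
17.6 MHz mod fs = 1.2 MHz.
1.2 MHz ≤ fs/2 = 4.1 MHz, appears at 1.2 MHz.
7 MHz and 17.6 MHz both map to 1.2 MHz.

1.2 MHz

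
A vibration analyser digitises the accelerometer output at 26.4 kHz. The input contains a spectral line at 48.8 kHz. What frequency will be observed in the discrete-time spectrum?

4 kHz

48.8 kHz mod fs = 22.4 kHz.
22.4 kHz > fs/2 = 13.2 kHz, folds to fs − 22.4 kHz = 4 kHz.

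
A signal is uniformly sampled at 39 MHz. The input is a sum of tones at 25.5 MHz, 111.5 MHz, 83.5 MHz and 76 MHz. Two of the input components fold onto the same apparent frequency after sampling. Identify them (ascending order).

fs/2 = 19.5 MHz.
25.5 MHz > fs/2 = 19.5 MHz, folds to fs − 25.5 MHz = 13.5 MHz.
111.5 MHz mod fs = 33.5 MHz.
33.5 MHz > fs/2 = 19.5 MHz, folds to fs − 33.5 MHz = 5.5 MHz.
83.5 MHz mod fs = 5.5 MHz.
5.5 MHz ≤ fs/2 = 19.5 MHz, appears at 5.5 MHz.
76 MHz mod fs = 37 MHz.
37 MHz > fs/2 = 19.5 MHz, folds to fs − 37 MHz = 2 MHz.
83.5 MHz and 111.5 MHz both map to 5.5 MHz.

83.5 MHz, 111.5 MHz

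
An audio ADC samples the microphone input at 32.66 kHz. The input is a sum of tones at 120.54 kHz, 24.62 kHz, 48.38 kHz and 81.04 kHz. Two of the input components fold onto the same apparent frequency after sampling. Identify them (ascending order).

fs/2 = 16.33 kHz.
120.54 kHz mod fs = 22.56 kHz.
22.56 kHz > fs/2 = 16.33 kHz, folds to fs − 22.56 kHz = 10.1 kHz.
24.62 kHz > fs/2 = 16.33 kHz, folds to fs − 24.62 kHz = 8.04 kHz.
48.38 kHz mod fs = 15.72 kHz.
15.72 kHz ≤ fs/2 = 16.33 kHz, appears at 15.72 kHz.
81.04 kHz mod fs = 15.72 kHz.
15.72 kHz ≤ fs/2 = 16.33 kHz, appears at 15.72 kHz.
48.38 kHz and 81.04 kHz both map to 15.72 kHz.

48.38 kHz, 81.04 kHz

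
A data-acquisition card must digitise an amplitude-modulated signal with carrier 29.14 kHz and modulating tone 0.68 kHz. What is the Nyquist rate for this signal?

59.64 kHz

AM sidebands sit at fc ± fm = 28.46 kHz and 29.82 kHz.
Highest-frequency component: 29.82 kHz.
Nyquist rate = 2 × 29.82 kHz = 59.64 kHz.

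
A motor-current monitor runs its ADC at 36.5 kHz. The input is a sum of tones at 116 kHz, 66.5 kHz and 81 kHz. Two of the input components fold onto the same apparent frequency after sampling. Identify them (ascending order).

fs/2 = 18.25 kHz.
116 kHz mod fs = 6.5 kHz.
6.5 kHz ≤ fs/2 = 18.25 kHz, appears at 6.5 kHz.
66.5 kHz mod fs = 30 kHz.
30 kHz > fs/2 = 18.25 kHz, folds to fs − 30 kHz = 6.5 kHz.
81 kHz mod fs = 8 kHz.
8 kHz ≤ fs/2 = 18.25 kHz, appears at 8 kHz.
66.5 kHz and 116 kHz both map to 6.5 kHz.

66.5 kHz, 116 kHz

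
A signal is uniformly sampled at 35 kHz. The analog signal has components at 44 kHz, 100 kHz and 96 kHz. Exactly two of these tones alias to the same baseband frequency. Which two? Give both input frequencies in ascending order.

44 kHz, 96 kHz

fs/2 = 17.5 kHz.
44 kHz mod fs = 9 kHz.
9 kHz ≤ fs/2 = 17.5 kHz, appears at 9 kHz.
100 kHz mod fs = 30 kHz.
30 kHz > fs/2 = 17.5 kHz, folds to fs − 30 kHz = 5 kHz.
96 kHz mod fs = 26 kHz.
26 kHz > fs/2 = 17.5 kHz, folds to fs − 26 kHz = 9 kHz.
44 kHz and 96 kHz both map to 9 kHz.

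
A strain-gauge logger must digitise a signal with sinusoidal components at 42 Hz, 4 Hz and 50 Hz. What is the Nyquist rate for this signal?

100 Hz

Highest-frequency component: 50 Hz.
Nyquist rate = 2 × 50 Hz = 100 Hz.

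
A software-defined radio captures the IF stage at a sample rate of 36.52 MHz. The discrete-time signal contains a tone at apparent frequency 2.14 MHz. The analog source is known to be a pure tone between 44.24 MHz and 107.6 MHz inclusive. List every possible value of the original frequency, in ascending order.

70.9 MHz, 75.18 MHz, 107.42 MHz

Frequencies that alias to 2.14 MHz are k·fs ± 2.14 MHz for integer k ≥ 0.
k=0: 2.14 MHz.
k=1: 34.38 MHz, 38.66 MHz.
k=2: 70.9 MHz, 75.18 MHz.
k=3: 107.42 MHz, 111.7 MHz.
k=4: 143.94 MHz, 148.22 MHz.
Within [44.24 MHz, 107.6 MHz]: 70.9 MHz, 75.18 MHz, 107.42 MHz.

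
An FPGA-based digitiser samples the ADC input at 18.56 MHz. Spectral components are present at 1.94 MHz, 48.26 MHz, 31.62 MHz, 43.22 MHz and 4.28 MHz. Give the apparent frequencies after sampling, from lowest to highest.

fs/2 = 9.28 MHz.
1.94 MHz ≤ fs/2 = 9.28 MHz, passes unchanged.
48.26 MHz mod fs = 11.14 MHz.
11.14 MHz > fs/2 = 9.28 MHz, folds to fs − 11.14 MHz = 7.42 MHz.
31.62 MHz mod fs = 13.06 MHz.
13.06 MHz > fs/2 = 9.28 MHz, folds to fs − 13.06 MHz = 5.5 MHz.
43.22 MHz mod fs = 6.1 MHz.
6.1 MHz ≤ fs/2 = 9.28 MHz, appears at 6.1 MHz.
4.28 MHz ≤ fs/2 = 9.28 MHz, passes unchanged.
Distinct values: {1.94 MHz, 4.28 MHz, 5.5 MHz, 6.1 MHz, 7.42 MHz}.

1.94 MHz, 4.28 MHz, 5.5 MHz, 6.1 MHz, 7.42 MHz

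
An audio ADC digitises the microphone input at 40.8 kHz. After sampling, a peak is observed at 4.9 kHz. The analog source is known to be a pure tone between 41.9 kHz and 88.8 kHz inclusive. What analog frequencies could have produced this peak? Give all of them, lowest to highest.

45.7 kHz, 76.7 kHz, 86.5 kHz

Frequencies that alias to 4.9 kHz are k·fs ± 4.9 kHz for integer k ≥ 0.
k=0: 4.9 kHz.
k=1: 35.9 kHz, 45.7 kHz.
k=2: 76.7 kHz, 86.5 kHz.
k=3: 117.5 kHz, 127.3 kHz.
Within [41.9 kHz, 88.8 kHz]: 45.7 kHz, 76.7 kHz, 86.5 kHz.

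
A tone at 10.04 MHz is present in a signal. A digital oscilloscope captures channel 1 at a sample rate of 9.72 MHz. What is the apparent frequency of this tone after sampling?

10.04 MHz mod fs = 0.32 MHz.
0.32 MHz ≤ fs/2 = 4.86 MHz, appears at 0.32 MHz.

0.32 MHz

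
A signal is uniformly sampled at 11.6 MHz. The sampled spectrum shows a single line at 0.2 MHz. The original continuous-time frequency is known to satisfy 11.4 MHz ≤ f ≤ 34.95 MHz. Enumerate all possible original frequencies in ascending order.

11.4 MHz, 11.8 MHz, 23 MHz, 23.4 MHz, 34.6 MHz

Frequencies that alias to 0.2 MHz are k·fs ± 0.2 MHz for integer k ≥ 0.
k=0: 0.2 MHz.
k=1: 11.4 MHz, 11.8 MHz.
k=2: 23 MHz, 23.4 MHz.
k=3: 34.6 MHz, 35 MHz.
k=4: 46.2 MHz, 46.6 MHz.
Within [11.4 MHz, 34.95 MHz]: 11.4 MHz, 11.8 MHz, 23 MHz, 23.4 MHz, 34.6 MHz.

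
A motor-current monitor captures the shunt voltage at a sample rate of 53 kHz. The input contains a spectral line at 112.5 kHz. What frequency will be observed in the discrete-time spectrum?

112.5 kHz mod fs = 6.5 kHz.
6.5 kHz ≤ fs/2 = 26.5 kHz, appears at 6.5 kHz.

6.5 kHz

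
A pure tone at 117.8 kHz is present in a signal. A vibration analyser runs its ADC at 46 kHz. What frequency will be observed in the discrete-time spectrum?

20.2 kHz

117.8 kHz mod fs = 25.8 kHz.
25.8 kHz > fs/2 = 23 kHz, folds to fs − 25.8 kHz = 20.2 kHz.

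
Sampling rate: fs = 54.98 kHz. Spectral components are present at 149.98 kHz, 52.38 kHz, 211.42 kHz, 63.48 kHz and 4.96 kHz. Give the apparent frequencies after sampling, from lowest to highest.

fs/2 = 27.49 kHz.
149.98 kHz mod fs = 40.02 kHz.
40.02 kHz > fs/2 = 27.49 kHz, folds to fs − 40.02 kHz = 14.96 kHz.
52.38 kHz > fs/2 = 27.49 kHz, folds to fs − 52.38 kHz = 2.6 kHz.
211.42 kHz mod fs = 46.48 kHz.
46.48 kHz > fs/2 = 27.49 kHz, folds to fs − 46.48 kHz = 8.5 kHz.
63.48 kHz mod fs = 8.5 kHz.
8.5 kHz ≤ fs/2 = 27.49 kHz, appears at 8.5 kHz.
4.96 kHz ≤ fs/2 = 27.49 kHz, passes unchanged.
Distinct values: {2.6 kHz, 4.96 kHz, 8.5 kHz, 14.96 kHz}.

2.6 kHz, 4.96 kHz, 8.5 kHz, 14.96 kHz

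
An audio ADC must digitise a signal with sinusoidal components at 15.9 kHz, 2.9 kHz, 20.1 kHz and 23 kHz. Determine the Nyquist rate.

Highest-frequency component: 23 kHz.
Nyquist rate = 2 × 23 kHz = 46 kHz.

46 kHz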